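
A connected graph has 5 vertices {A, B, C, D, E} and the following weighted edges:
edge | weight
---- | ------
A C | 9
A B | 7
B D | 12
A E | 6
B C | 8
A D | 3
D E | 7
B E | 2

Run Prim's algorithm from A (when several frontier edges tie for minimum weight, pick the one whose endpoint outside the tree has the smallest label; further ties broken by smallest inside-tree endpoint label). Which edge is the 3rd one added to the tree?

B-E

Prim, starting at A.
Step 1: cheapest edge leaving the tree is A D (3); add D.
Step 2: cheapest edge leaving the tree is A E (6); add E.
Step 3: cheapest edge leaving the tree is B E (2); add B.
Step 4: cheapest edge leaving the tree is B C (8); add C.
The 3rd edge added is B E.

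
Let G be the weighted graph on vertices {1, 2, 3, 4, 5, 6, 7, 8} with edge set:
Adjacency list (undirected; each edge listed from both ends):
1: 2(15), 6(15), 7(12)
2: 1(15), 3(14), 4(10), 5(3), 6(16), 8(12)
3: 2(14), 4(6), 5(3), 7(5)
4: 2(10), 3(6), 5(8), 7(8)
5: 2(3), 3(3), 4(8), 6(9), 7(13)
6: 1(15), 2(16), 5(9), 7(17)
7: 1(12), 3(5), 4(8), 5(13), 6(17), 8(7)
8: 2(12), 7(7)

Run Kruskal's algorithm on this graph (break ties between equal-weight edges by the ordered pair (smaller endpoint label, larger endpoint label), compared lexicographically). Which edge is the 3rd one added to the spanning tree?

Sort edges by weight, then run Kruskal:
2 5 (3): add — endpoints in different components.
3 5 (3): add — endpoints in different components.
3 7 (5): add — endpoints in different components.
3 4 (6): add — endpoints in different components.
7 8 (7): add — endpoints in different components.
4 5 (8): skip — 4 and 5 already connected.
4 7 (8): skip — 4 and 7 already connected.
5 6 (9): add — endpoints in different components.
2 4 (10): skip — 2 and 4 already connected.
1 7 (12): add — endpoints in different components.
The 3rd edge added is 3 7.

3-7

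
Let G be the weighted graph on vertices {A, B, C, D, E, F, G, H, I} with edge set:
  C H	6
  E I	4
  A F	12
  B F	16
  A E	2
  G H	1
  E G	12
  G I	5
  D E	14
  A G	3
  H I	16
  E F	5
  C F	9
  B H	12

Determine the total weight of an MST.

47

Sort edges by weight, then run Kruskal:
G H (1): add — endpoints in different components.
A E (2): add — endpoints in different components.
A G (3): add — endpoints in different components.
E I (4): add — endpoints in different components.
E F (5): add — endpoints in different components.
G I (5): skip — G and I already connected.
C H (6): add — endpoints in different components.
C F (9): skip — C and F already connected.
A F (12): skip — A and F already connected.
B H (12): add — endpoints in different components.
E G (12): skip — E and G already connected.
D E (14): add — endpoints in different components.
MST edges: G H, A E, A G, E I, E F, C H, B H, D E; total weight 1+2+3+4+5+6+12+14 = 47.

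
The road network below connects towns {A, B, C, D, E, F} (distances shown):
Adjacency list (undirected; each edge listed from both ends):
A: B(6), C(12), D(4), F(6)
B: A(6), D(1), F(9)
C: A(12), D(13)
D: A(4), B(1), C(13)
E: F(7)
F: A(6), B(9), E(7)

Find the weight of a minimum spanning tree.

30

Prim's algorithm from E:
Step 1: cheapest edge leaving the tree is E-F (7); add F.
Step 2: cheapest edge leaving the tree is A-F (6); add A.
Step 3: cheapest edge leaving the tree is A-D (4); add D.
Step 4: cheapest edge leaving the tree is B-D (1); add B.
Step 5: cheapest edge leaving the tree is A-C (12); add C.
MST edges: E-F, A-F, A-D, B-D, A-C; total weight 7+6+4+1+12 = 30.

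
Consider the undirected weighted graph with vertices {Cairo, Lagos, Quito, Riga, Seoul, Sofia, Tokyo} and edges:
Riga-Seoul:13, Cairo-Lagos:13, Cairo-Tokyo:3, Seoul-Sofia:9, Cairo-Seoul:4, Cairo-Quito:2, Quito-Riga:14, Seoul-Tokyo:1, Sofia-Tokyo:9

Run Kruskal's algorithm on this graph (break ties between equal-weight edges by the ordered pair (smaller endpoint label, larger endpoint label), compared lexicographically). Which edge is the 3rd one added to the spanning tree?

Cairo-Tokyo

Kruskal: consider edges lightest-first.
Seoul-Tokyo (1): add — endpoints in different components.
Cairo-Quito (2): add — endpoints in different components.
Cairo-Tokyo (3): add — endpoints in different components.
Cairo-Seoul (4): skip — Seoul and Cairo already connected.
Seoul-Sofia (9): add — endpoints in different components.
Sofia-Tokyo (9): skip — Tokyo and Sofia already connected.
Cairo-Lagos (13): add — endpoints in different components.
Riga-Seoul (13): add — endpoints in different components.
The 3rd edge added is Cairo-Tokyo.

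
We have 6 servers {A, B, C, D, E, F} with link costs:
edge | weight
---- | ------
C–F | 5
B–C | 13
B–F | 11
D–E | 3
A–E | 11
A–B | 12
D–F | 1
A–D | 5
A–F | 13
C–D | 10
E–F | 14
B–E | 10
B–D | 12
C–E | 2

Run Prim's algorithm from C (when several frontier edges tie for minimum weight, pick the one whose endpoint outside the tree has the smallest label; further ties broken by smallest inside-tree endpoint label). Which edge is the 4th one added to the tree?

A-D

Prim's algorithm from C:
Step 1: frontier [C–E 2, C–F 5, C–D 10, B–C 13] → take C–E (2); add E.
Step 2: frontier [C–F 5, C–D 10, B–C 13, D–E 3, B–E 10, A–E 11, E–F 14] → take D–E (3); add D.
Step 3: frontier [C–F 5, B–C 13, D–F 1, A–D 5, B–D 12, B–E 10, A–E 11, E–F 14] → take D–F (1); add F.
Step 4: frontier [B–C 13, A–D 5, B–D 12, B–E 10, A–E 11, B–F 11, A–F 13] → take A–D (5); add A.
Step 5: frontier [A–B 12, B–C 13, B–D 12, B–E 10, B–F 11] → take B–E (10); add B.
The 4th edge added is A–D.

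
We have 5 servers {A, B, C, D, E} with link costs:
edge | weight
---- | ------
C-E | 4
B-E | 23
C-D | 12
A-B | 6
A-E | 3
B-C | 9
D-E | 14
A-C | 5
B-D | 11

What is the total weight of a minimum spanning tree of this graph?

24

Sort edges by weight, then run Kruskal:
A-E (3): add — endpoints in different components.
C-E (4): add — endpoints in different components.
A-C (5): skip — A and C already connected.
A-B (6): add — endpoints in different components.
B-C (9): skip — B and C already connected.
B-D (11): add — endpoints in different components.
MST edges: A-E, C-E, A-B, B-D; total weight 3+4+6+11 = 24.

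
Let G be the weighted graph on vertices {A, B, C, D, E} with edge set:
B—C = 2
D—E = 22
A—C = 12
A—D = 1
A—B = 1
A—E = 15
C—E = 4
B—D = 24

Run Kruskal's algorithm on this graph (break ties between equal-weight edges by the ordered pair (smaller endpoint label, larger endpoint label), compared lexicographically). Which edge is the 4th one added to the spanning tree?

C-E

Kruskal's algorithm — process edges by increasing weight (ties by edge label):
A—B (1): add — endpoints in different components.
A—D (1): add — endpoints in different components.
B—C (2): add — endpoints in different components.
C—E (4): add — endpoints in different components.
The 4th edge added is C—E.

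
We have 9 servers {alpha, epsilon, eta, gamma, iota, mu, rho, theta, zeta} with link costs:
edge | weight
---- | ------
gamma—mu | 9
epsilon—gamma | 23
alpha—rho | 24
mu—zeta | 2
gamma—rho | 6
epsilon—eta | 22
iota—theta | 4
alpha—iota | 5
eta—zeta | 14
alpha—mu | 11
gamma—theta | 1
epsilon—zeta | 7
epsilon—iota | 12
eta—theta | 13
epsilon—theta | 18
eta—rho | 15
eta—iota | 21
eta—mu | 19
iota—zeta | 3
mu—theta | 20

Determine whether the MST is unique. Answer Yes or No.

Yes

Sort edges by weight, then run Kruskal:
gamma—theta (1): add — endpoints in different components.
mu—zeta (2): add — endpoints in different components.
iota—zeta (3): add — endpoints in different components.
iota—theta (4): add — endpoints in different components.
alpha—iota (5): add — endpoints in different components.
gamma—rho (6): add — endpoints in different components.
epsilon—zeta (7): add — endpoints in different components.
gamma—mu (9): skip — mu and gamma already connected.
alpha—mu (11): skip — mu and alpha already connected.
epsilon—iota (12): skip — epsilon and iota already connected.
eta—theta (13): add — endpoints in different components.
Every non-tree edge has weight strictly greater than the heaviest edge on the tree path between its endpoints, so the MST is unique.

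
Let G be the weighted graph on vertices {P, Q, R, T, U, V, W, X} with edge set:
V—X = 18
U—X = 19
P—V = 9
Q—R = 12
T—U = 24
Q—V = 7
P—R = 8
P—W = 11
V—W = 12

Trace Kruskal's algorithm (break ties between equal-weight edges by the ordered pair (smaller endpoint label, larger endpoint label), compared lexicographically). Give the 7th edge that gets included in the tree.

T-U

Sort edges by weight, then run Kruskal:
Q—V (7): add — endpoints in different components.
P—R (8): add — endpoints in different components.
P—V (9): add — endpoints in different components.
P—W (11): add — endpoints in different components.
Q—R (12): skip — R and Q already connected.
V—W (12): skip — W and V already connected.
V—X (18): add — endpoints in different components.
U—X (19): add — endpoints in different components.
T—U (24): add — endpoints in different components.
The 7th edge added is T—U.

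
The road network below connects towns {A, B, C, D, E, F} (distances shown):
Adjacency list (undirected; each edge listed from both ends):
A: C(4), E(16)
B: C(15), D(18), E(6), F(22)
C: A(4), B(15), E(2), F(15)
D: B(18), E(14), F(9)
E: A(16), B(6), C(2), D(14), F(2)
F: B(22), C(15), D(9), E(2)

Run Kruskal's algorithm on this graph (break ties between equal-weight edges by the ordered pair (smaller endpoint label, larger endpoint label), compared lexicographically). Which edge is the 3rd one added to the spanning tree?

A-C

Kruskal: consider edges lightest-first.
C-E (2): add. Components now {A} {B} {C,E} {D} {F}
E-F (2): add. Components now {A} {B} {C,E,F} {D}
A-C (4): add. Components now {A,C,E,F} {B} {D}
B-E (6): add. Components now {A,B,C,E,F} {D}
D-F (9): add. Components now {A,B,C,D,E,F}
The 3rd edge added is A-C.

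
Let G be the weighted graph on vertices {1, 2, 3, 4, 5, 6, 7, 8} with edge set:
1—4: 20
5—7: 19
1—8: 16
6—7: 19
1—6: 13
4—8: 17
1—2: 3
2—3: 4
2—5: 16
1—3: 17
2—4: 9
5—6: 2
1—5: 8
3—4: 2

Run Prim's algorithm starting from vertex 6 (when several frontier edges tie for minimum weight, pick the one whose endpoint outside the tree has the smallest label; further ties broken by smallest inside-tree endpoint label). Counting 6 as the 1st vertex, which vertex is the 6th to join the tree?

4

Grow the tree from 6 using Prim:
Step 1: cheapest edge leaving the tree is 5—6 (2); add 5.
Step 2: cheapest edge leaving the tree is 1—5 (8); add 1.
Step 3: cheapest edge leaving the tree is 1—2 (3); add 2.
Step 4: cheapest edge leaving the tree is 2—3 (4); add 3.
Step 5: cheapest edge leaving the tree is 3—4 (2); add 4.
Step 6: cheapest edge leaving the tree is 1—8 (16); add 8.
Step 7: cheapest edge leaving the tree is 5—7 (19); add 7.
Vertex order: 6, 5, 1, 2, 3, 4, 8, 7. The 6th vertex is 4.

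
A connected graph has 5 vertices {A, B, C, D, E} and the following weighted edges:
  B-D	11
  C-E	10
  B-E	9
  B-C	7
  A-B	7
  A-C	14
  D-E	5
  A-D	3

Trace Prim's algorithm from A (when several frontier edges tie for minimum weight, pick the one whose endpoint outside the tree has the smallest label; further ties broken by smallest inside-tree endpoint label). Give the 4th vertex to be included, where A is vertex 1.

B

Grow the tree from A using Prim:
Step 1: cheapest edge leaving the tree is A-D (3); add D.
Step 2: cheapest edge leaving the tree is D-E (5); add E.
Step 3: cheapest edge leaving the tree is A-B (7); add B.
Step 4: cheapest edge leaving the tree is B-C (7); add C.
Vertex order: A, D, E, B, C. The 4th vertex is B.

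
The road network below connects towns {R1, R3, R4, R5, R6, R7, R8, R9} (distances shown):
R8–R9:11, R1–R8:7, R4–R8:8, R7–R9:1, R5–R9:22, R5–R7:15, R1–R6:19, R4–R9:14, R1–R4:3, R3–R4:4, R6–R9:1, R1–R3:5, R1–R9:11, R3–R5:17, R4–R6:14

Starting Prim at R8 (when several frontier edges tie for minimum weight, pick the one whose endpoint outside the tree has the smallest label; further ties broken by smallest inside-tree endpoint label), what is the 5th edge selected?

R6-R9

Prim's algorithm from R8:
Step 1: cheapest edge leaving the tree is R1–R8 (7); add R1.
Step 2: cheapest edge leaving the tree is R1–R4 (3); add R4.
Step 3: cheapest edge leaving the tree is R3–R4 (4); add R3.
Step 4: cheapest edge leaving the tree is R1–R9 (11); add R9.
Step 5: cheapest edge leaving the tree is R6–R9 (1); add R6.
Step 6: cheapest edge leaving the tree is R7–R9 (1); add R7.
Step 7: cheapest edge leaving the tree is R5–R7 (15); add R5.
The 5th edge added is R6–R9.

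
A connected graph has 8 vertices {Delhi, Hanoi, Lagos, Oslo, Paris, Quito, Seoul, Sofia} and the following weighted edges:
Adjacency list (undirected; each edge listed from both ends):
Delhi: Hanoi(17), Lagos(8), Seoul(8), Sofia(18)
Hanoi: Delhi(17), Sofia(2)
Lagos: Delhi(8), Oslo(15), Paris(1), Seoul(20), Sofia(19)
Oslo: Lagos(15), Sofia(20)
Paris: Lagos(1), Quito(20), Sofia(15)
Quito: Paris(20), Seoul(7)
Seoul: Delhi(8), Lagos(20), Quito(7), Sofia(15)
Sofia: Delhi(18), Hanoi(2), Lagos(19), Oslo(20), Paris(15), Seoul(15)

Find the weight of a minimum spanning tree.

Prim's algorithm from Seoul:
Step 1: frontier [Quito–Seoul 7, Delhi–Seoul 8, Seoul–Sofia 15, Lagos–Seoul 20] → take Quito–Seoul (7); add Quito.
Step 2: frontier [Paris–Quito 20, Delhi–Seoul 8, Seoul–Sofia 15, Lagos–Seoul 20] → take Delhi–Seoul (8); add Delhi.
Step 3: frontier [Delhi–Lagos 8, Delhi–Hanoi 17, Delhi–Sofia 18, Paris–Quito 20, Seoul–Sofia 15, Lagos–Seoul 20] → take Delhi–Lagos (8); add Lagos.
Step 4: frontier [Delhi–Hanoi 17, Delhi–Sofia 18, Lagos–Paris 1, Lagos–Oslo 15, Lagos–Sofia 19, Paris–Quito 20, Seoul–Sofia 15] → take Lagos–Paris (1); add Paris.
Step 5: frontier [Delhi–Hanoi 17, Delhi–Sofia 18, Lagos–Oslo 15, Lagos–Sofia 19, Paris–Sofia 15, Seoul–Sofia 15] → take Lagos–Oslo (15); add Oslo.
Step 6: frontier [Delhi–Hanoi 17, Delhi–Sofia 18, Lagos–Sofia 19, Oslo–Sofia 20, Paris–Sofia 15, Seoul–Sofia 15] → take Paris–Sofia (15); add Sofia.
Step 7: frontier [Delhi–Hanoi 17, Hanoi–Sofia 2] → take Hanoi–Sofia (2); add Hanoi.
MST edges: Quito–Seoul, Delhi–Seoul, Delhi–Lagos, Lagos–Paris, Lagos–Oslo, Paris–Sofia, Hanoi–Sofia; total weight 7+8+8+1+15+15+2 = 56.

56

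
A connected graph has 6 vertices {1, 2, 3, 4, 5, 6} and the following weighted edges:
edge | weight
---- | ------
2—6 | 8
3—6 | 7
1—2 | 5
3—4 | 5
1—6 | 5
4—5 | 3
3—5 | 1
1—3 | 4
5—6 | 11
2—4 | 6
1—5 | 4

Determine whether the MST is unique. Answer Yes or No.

No

Sort edges by weight, then run Kruskal:
3—5 (1): add — endpoints in different components.
4—5 (3): add — endpoints in different components.
1—3 (4): add — endpoints in different components.
1—5 (4): skip — 1 and 5 already connected.
1—2 (5): add — endpoints in different components.
1—6 (5): add — endpoints in different components.
Non-tree edge 1—5 has weight 4, equal to the heaviest edge on its tree cycle — swapping gives another MST of the same weight. Not unique.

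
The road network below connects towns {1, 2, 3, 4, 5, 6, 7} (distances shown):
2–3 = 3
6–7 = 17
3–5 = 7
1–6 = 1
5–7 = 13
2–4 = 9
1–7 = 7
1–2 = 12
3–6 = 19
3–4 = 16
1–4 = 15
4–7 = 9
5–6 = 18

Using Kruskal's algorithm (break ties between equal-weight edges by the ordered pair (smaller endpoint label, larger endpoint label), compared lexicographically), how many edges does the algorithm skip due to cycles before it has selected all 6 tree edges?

0

Kruskal: consider edges lightest-first.
1–6 (1): add — endpoints in different components.
2–3 (3): add — endpoints in different components.
1–7 (7): add — endpoints in different components.
3–5 (7): add — endpoints in different components.
2–4 (9): add — endpoints in different components.
4–7 (9): add — endpoints in different components.
Edges rejected before the tree was complete: 0.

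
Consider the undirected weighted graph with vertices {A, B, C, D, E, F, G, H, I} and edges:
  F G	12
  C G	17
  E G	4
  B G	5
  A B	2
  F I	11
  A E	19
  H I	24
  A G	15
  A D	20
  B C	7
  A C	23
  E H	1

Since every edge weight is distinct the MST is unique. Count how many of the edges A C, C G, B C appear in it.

Kruskal's algorithm — process edges by increasing weight (ties by edge label):
E H (1): add — endpoints in different components.
A B (2): add — endpoints in different components.
E G (4): add — endpoints in different components.
B G (5): add — endpoints in different components.
B C (7): add — endpoints in different components.
F I (11): add — endpoints in different components.
F G (12): add — endpoints in different components.
A G (15): skip — A and G already connected.
C G (17): skip — C and G already connected.
A E (19): skip — A and E already connected.
A D (20): add — endpoints in different components.
MST edge set: {E H, A B, E G, B G, B C, F I, F G, A D}.
Of the listed edges, {B C} are in the MST → 1.

1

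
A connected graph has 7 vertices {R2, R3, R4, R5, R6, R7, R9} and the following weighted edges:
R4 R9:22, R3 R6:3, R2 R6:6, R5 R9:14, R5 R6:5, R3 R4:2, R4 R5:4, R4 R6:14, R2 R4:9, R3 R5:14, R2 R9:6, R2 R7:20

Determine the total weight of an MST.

41

Prim, starting at R2.
Step 1: cheapest edge leaving the tree is R2 R6 (6); add R6.
Step 2: cheapest edge leaving the tree is R3 R6 (3); add R3.
Step 3: cheapest edge leaving the tree is R3 R4 (2); add R4.
Step 4: cheapest edge leaving the tree is R4 R5 (4); add R5.
Step 5: cheapest edge leaving the tree is R2 R9 (6); add R9.
Step 6: cheapest edge leaving the tree is R2 R7 (20); add R7.
MST edges: R2 R6, R3 R6, R3 R4, R4 R5, R2 R9, R2 R7; total weight 6+3+2+4+6+20 = 41.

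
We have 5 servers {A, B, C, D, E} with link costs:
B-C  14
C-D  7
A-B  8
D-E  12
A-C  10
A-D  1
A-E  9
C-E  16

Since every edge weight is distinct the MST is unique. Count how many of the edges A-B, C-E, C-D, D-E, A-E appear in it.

3

Kruskal's algorithm — process edges by increasing weight (ties by edge label):
A-D (1): add. Components now {A,D} {B} {C} {E}
C-D (7): add. Components now {A,C,D} {B} {E}
A-B (8): add. Components now {A,B,C,D} {E}
A-E (9): add. Components now {A,B,C,D,E}
MST edge set: {A-D, C-D, A-B, A-E}.
Of the listed edges, {A-B, C-D, A-E} are in the MST → 3.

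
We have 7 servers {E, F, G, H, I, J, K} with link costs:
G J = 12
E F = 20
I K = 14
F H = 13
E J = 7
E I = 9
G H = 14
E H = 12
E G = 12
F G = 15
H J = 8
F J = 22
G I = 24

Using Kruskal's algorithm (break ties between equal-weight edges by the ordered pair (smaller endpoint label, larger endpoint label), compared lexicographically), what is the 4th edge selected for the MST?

Kruskal's algorithm — process edges by increasing weight (ties by edge label):
E J (7): add. Components now {E,J} {F} {G} {H} {I} {K}
H J (8): add. Components now {E,H,J} {F} {G} {I} {K}
E I (9): add. Components now {E,H,I,J} {F} {G} {K}
E G (12): add. Components now {E,G,H,I,J} {F} {K}
E H (12): skip — E and H already connected.
G J (12): skip — G and J already connected.
F H (13): add. Components now {E,F,G,H,I,J} {K}
G H (14): skip — G and H already connected.
I K (14): add. Components now {E,F,G,H,I,J,K}
The 4th edge added is E G.

E-G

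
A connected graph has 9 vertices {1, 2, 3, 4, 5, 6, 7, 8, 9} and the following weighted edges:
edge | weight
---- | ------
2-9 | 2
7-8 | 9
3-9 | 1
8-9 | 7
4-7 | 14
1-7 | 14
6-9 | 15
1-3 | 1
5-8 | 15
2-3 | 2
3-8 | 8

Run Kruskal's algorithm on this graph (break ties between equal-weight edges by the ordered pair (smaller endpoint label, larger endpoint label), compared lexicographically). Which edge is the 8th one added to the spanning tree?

Sort edges by weight, then run Kruskal:
1-3 (1): add — endpoints in different components.
3-9 (1): add — endpoints in different components.
2-3 (2): add — endpoints in different components.
2-9 (2): skip — 2 and 9 already connected.
8-9 (7): add — endpoints in different components.
3-8 (8): skip — 3 and 8 already connected.
7-8 (9): add — endpoints in different components.
1-7 (14): skip — 1 and 7 already connected.
4-7 (14): add — endpoints in different components.
5-8 (15): add — endpoints in different components.
6-9 (15): add — endpoints in different components.
The 8th edge added is 6-9.

6-9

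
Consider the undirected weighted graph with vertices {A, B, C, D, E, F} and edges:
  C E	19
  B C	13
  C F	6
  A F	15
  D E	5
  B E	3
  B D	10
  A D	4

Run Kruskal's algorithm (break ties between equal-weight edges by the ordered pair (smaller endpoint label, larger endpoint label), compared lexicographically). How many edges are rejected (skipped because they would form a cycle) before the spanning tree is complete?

Kruskal: consider edges lightest-first.
B E (3): add — endpoints in different components.
A D (4): add — endpoints in different components.
D E (5): add — endpoints in different components.
C F (6): add — endpoints in different components.
B D (10): skip — B and D already connected.
B C (13): add — endpoints in different components.
Edges rejected before the tree was complete: 1.

1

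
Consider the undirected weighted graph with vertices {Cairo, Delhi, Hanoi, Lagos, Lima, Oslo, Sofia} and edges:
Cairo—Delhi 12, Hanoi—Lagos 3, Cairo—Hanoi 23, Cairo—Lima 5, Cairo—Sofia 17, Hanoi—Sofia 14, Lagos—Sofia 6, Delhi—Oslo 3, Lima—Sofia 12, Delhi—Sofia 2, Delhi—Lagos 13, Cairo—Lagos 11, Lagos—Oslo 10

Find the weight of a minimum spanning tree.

Kruskal's algorithm — process edges by increasing weight (ties by edge label):
Delhi—Sofia (2): add. Components now {Delhi,Sofia} {Lima} {Cairo} {Oslo} {Hanoi} {Lagos}
Delhi—Oslo (3): add. Components now {Delhi,Oslo,Sofia} {Lima} {Cairo} {Hanoi} {Lagos}
Hanoi—Lagos (3): add. Components now {Delhi,Oslo,Sofia} {Lima} {Cairo} {Hanoi,Lagos}
Cairo—Lima (5): add. Components now {Delhi,Oslo,Sofia} {Cairo,Lima} {Hanoi,Lagos}
Lagos—Sofia (6): add. Components now {Delhi,Hanoi,Lagos,Oslo,Sofia} {Cairo,Lima}
Lagos—Oslo (10): skip — Oslo and Lagos already connected.
Cairo—Lagos (11): add. Components now {Cairo,Delhi,Hanoi,Lagos,Lima,Oslo,Sofia}
MST edges: Delhi—Sofia, Delhi—Oslo, Hanoi—Lagos, Cairo—Lima, Lagos—Sofia, Cairo—Lagos; total weight 2+3+3+5+6+11 = 30.

30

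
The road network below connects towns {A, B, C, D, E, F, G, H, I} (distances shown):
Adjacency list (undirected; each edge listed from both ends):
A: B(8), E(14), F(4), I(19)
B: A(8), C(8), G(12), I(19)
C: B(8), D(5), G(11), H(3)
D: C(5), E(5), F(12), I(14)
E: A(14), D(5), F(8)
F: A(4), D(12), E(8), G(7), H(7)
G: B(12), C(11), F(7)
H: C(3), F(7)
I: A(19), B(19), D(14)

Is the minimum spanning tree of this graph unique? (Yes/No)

Sort edges by weight, then run Kruskal:
C–H (3): add — endpoints in different components.
A–F (4): add — endpoints in different components.
C–D (5): add — endpoints in different components.
D–E (5): add — endpoints in different components.
F–G (7): add — endpoints in different components.
F–H (7): add — endpoints in different components.
A–B (8): add — endpoints in different components.
B–C (8): skip — B and C already connected.
E–F (8): skip — E and F already connected.
C–G (11): skip — C and G already connected.
B–G (12): skip — B and G already connected.
D–F (12): skip — D and F already connected.
A–E (14): skip — A and E already connected.
D–I (14): add — endpoints in different components.
Non-tree edge B–C has weight 8, equal to the heaviest edge on its tree cycle — swapping gives another MST of the same weight. Not unique.

No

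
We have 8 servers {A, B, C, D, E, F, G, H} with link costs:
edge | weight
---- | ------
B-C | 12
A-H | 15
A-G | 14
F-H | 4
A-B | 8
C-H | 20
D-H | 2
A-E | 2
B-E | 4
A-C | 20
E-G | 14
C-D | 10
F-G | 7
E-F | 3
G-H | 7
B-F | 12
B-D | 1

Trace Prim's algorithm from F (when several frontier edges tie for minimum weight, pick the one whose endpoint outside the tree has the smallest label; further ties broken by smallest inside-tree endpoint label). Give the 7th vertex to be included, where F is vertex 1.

G

Prim's algorithm from F:
Step 1: cheapest edge leaving the tree is E-F (3); add E.
Step 2: cheapest edge leaving the tree is A-E (2); add A.
Step 3: cheapest edge leaving the tree is B-E (4); add B.
Step 4: cheapest edge leaving the tree is B-D (1); add D.
Step 5: cheapest edge leaving the tree is D-H (2); add H.
Step 6: cheapest edge leaving the tree is F-G (7); add G.
Step 7: cheapest edge leaving the tree is C-D (10); add C.
Vertex order: F, E, A, B, D, H, G, C. The 7th vertex is G.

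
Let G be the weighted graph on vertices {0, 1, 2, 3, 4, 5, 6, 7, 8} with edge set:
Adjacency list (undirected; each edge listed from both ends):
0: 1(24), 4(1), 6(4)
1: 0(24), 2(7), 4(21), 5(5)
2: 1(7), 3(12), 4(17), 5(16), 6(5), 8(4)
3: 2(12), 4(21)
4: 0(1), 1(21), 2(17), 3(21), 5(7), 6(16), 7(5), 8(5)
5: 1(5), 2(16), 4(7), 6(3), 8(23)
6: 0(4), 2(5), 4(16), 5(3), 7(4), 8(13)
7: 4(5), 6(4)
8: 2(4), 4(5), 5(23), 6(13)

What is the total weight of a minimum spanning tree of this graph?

Prim, starting at 5.
Step 1: cheapest edge leaving the tree is 5–6 (3); add 6.
Step 2: cheapest edge leaving the tree is 0–6 (4); add 0.
Step 3: cheapest edge leaving the tree is 0–4 (1); add 4.
Step 4: cheapest edge leaving the tree is 6–7 (4); add 7.
Step 5: cheapest edge leaving the tree is 1–5 (5); add 1.
Step 6: cheapest edge leaving the tree is 2–6 (5); add 2.
Step 7: cheapest edge leaving the tree is 2–8 (4); add 8.
Step 8: cheapest edge leaving the tree is 2–3 (12); add 3.
MST edges: 5–6, 0–6, 0–4, 6–7, 1–5, 2–6, 2–8, 2–3; total weight 3+4+1+4+5+5+4+12 = 38.

38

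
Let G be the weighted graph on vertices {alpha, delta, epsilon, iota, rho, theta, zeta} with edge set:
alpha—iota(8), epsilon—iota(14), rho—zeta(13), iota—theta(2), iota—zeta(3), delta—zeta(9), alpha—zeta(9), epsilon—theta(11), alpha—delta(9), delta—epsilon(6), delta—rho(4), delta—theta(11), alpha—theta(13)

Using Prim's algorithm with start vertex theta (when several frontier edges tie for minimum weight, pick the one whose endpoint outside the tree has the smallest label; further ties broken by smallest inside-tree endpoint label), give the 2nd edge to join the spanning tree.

Grow the tree from theta using Prim:
Step 1: frontier [iota—theta 2, delta—theta 11, epsilon—theta 11, alpha—theta 13] → take iota—theta (2); add iota.
Step 2: frontier [iota—zeta 3, alpha—iota 8, epsilon—iota 14, delta—theta 11, epsilon—theta 11, alpha—theta 13] → take iota—zeta (3); add zeta.
Step 3: frontier [alpha—iota 8, epsilon—iota 14, delta—theta 11, epsilon—theta 11, alpha—theta 13, alpha—zeta 9, delta—zeta 9, rho—zeta 13] → take alpha—iota (8); add alpha.
Step 4: frontier [alpha—delta 9, epsilon—iota 14, delta—theta 11, epsilon—theta 11, delta—zeta 9, rho—zeta 13] → take alpha—delta (9); add delta.
Step 5: frontier [delta—rho 4, delta—epsilon 6, epsilon—iota 14, epsilon—theta 11, rho—zeta 13] → take delta—rho (4); add rho.
Step 6: frontier [delta—epsilon 6, epsilon—iota 14, epsilon—theta 11] → take delta—epsilon (6); add epsilon.
The 2nd edge added is iota—zeta.

iota-zeta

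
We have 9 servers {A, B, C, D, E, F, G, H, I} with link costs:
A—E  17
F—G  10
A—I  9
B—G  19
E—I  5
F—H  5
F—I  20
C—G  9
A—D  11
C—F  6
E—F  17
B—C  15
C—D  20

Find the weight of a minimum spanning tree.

Kruskal's algorithm — process edges by increasing weight (ties by edge label):
E—I (5): add — endpoints in different components.
F—H (5): add — endpoints in different components.
C—F (6): add — endpoints in different components.
A—I (9): add — endpoints in different components.
C—G (9): add — endpoints in different components.
F—G (10): skip — F and G already connected.
A—D (11): add — endpoints in different components.
B—C (15): add — endpoints in different components.
A—E (17): skip — A and E already connected.
E—F (17): add — endpoints in different components.
MST edges: E—I, F—H, C—F, A—I, C—G, A—D, B—C, E—F; total weight 5+5+6+9+9+11+15+17 = 77.

77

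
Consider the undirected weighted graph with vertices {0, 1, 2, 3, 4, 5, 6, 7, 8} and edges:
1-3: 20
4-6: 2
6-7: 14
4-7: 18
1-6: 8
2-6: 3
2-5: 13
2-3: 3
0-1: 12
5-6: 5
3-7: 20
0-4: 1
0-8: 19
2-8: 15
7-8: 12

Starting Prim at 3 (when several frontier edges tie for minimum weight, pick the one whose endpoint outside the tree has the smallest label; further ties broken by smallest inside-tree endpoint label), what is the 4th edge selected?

Grow the tree from 3 using Prim:
Step 1: cheapest edge leaving the tree is 2-3 (3); add 2.
Step 2: cheapest edge leaving the tree is 2-6 (3); add 6.
Step 3: cheapest edge leaving the tree is 4-6 (2); add 4.
Step 4: cheapest edge leaving the tree is 0-4 (1); add 0.
Step 5: cheapest edge leaving the tree is 5-6 (5); add 5.
Step 6: cheapest edge leaving the tree is 1-6 (8); add 1.
Step 7: cheapest edge leaving the tree is 6-7 (14); add 7.
Step 8: cheapest edge leaving the tree is 7-8 (12); add 8.
The 4th edge added is 0-4.

0-4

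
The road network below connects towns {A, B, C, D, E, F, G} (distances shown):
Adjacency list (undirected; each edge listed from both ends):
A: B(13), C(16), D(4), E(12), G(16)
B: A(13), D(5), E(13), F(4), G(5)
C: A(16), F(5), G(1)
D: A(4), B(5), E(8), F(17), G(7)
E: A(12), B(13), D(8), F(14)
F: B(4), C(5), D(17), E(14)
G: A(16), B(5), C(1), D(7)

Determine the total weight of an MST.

Kruskal's algorithm — process edges by increasing weight (ties by edge label):
C–G (1): add. Components now {A} {B} {C,G} {D} {E} {F}
A–D (4): add. Components now {A,D} {B} {C,G} {E} {F}
B–F (4): add. Components now {A,D} {B,F} {C,G} {E}
B–D (5): add. Components now {A,B,D,F} {C,G} {E}
B–G (5): add. Components now {A,B,C,D,F,G} {E}
C–F (5): skip — C and F already connected.
D–G (7): skip — D and G already connected.
D–E (8): add. Components now {A,B,C,D,E,F,G}
MST edges: C–G, A–D, B–F, B–D, B–G, D–E; total weight 1+4+4+5+5+8 = 27.

27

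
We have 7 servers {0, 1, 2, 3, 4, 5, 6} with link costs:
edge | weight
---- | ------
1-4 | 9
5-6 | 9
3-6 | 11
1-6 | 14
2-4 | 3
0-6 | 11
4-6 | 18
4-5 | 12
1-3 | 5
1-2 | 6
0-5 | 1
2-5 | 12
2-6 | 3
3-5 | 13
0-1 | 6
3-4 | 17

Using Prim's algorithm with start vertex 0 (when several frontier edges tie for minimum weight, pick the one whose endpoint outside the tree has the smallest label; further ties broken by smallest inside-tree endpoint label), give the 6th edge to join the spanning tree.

2-6

Grow the tree from 0 using Prim:
Step 1: cheapest edge leaving the tree is 0-5 (1); add 5.
Step 2: cheapest edge leaving the tree is 0-1 (6); add 1.
Step 3: cheapest edge leaving the tree is 1-3 (5); add 3.
Step 4: cheapest edge leaving the tree is 1-2 (6); add 2.
Step 5: cheapest edge leaving the tree is 2-4 (3); add 4.
Step 6: cheapest edge leaving the tree is 2-6 (3); add 6.
The 6th edge added is 2-6.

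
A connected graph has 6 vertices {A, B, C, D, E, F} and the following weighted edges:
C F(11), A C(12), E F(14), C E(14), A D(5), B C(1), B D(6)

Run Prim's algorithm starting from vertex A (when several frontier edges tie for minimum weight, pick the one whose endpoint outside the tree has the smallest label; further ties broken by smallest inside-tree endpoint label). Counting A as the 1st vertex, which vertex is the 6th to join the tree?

Prim, starting at A.
Step 1: cheapest edge leaving the tree is A D (5); add D.
Step 2: cheapest edge leaving the tree is B D (6); add B.
Step 3: cheapest edge leaving the tree is B C (1); add C.
Step 4: cheapest edge leaving the tree is C F (11); add F.
Step 5: cheapest edge leaving the tree is C E (14); add E.
Vertex order: A, D, B, C, F, E. The 6th vertex is E.

E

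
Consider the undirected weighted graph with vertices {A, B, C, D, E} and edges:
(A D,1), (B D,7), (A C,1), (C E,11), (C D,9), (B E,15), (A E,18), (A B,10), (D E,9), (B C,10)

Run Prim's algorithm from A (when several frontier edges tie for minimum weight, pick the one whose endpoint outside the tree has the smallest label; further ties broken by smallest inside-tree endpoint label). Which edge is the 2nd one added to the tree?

Prim's algorithm from A:
Step 1: cheapest edge leaving the tree is A C (1); add C.
Step 2: cheapest edge leaving the tree is A D (1); add D.
Step 3: cheapest edge leaving the tree is B D (7); add B.
Step 4: cheapest edge leaving the tree is D E (9); add E.
The 2nd edge added is A D.

A-D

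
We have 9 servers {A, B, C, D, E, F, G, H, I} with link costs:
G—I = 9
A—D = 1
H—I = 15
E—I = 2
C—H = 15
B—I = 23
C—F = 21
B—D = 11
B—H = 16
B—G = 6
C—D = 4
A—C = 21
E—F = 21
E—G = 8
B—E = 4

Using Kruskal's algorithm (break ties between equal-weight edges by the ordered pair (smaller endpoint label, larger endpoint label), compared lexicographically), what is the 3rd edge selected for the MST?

Sort edges by weight, then run Kruskal:
A—D (1): add — endpoints in different components.
E—I (2): add — endpoints in different components.
B—E (4): add — endpoints in different components.
C—D (4): add — endpoints in different components.
B—G (6): add — endpoints in different components.
E—G (8): skip — E and G already connected.
G—I (9): skip — G and I already connected.
B—D (11): add — endpoints in different components.
C—H (15): add — endpoints in different components.
H—I (15): skip — H and I already connected.
B—H (16): skip — B and H already connected.
A—C (21): skip — A and C already connected.
C—F (21): add — endpoints in different components.
The 3rd edge added is B—E.

B-E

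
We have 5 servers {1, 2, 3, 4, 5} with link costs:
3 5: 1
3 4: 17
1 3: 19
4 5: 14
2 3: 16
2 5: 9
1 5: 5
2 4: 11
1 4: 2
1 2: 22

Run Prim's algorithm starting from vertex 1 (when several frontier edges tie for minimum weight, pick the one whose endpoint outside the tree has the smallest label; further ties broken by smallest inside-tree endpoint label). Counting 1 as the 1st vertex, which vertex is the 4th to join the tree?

3

Prim, starting at 1.
Step 1: cheapest edge leaving the tree is 1 4 (2); add 4.
Step 2: cheapest edge leaving the tree is 1 5 (5); add 5.
Step 3: cheapest edge leaving the tree is 3 5 (1); add 3.
Step 4: cheapest edge leaving the tree is 2 5 (9); add 2.
Vertex order: 1, 4, 5, 3, 2. The 4th vertex is 3.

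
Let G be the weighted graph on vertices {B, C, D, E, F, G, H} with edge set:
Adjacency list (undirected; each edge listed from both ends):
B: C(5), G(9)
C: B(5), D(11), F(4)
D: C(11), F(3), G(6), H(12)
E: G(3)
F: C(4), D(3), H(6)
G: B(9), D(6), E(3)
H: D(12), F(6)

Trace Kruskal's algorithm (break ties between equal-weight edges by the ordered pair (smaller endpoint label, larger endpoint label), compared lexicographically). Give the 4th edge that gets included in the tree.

B-C

Sort edges by weight, then run Kruskal:
D–F (3): add. Components now {B} {C} {D,F} {E} {G} {H}
E–G (3): add. Components now {B} {C} {D,F} {E,G} {H}
C–F (4): add. Components now {B} {C,D,F} {E,G} {H}
B–C (5): add. Components now {B,C,D,F} {E,G} {H}
D–G (6): add. Components now {B,C,D,E,F,G} {H}
F–H (6): add. Components now {B,C,D,E,F,G,H}
The 4th edge added is B–C.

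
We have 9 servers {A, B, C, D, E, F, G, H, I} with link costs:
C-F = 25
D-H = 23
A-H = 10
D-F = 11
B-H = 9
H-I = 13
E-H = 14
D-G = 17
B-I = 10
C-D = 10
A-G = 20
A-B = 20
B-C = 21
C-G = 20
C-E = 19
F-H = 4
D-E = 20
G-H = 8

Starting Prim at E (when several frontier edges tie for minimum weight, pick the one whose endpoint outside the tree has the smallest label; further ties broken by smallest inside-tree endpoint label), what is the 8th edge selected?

Prim's algorithm from E:
Step 1: cheapest edge leaving the tree is E-H (14); add H.
Step 2: cheapest edge leaving the tree is F-H (4); add F.
Step 3: cheapest edge leaving the tree is G-H (8); add G.
Step 4: cheapest edge leaving the tree is B-H (9); add B.
Step 5: cheapest edge leaving the tree is A-H (10); add A.
Step 6: cheapest edge leaving the tree is B-I (10); add I.
Step 7: cheapest edge leaving the tree is D-F (11); add D.
Step 8: cheapest edge leaving the tree is C-D (10); add C.
The 8th edge added is C-D.

C-D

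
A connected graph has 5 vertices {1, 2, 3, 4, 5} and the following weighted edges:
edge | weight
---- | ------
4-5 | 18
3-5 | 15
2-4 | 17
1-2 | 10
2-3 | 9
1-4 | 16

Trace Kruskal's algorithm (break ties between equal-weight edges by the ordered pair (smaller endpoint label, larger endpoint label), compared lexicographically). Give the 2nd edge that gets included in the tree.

1-2

Kruskal's algorithm — process edges by increasing weight (ties by edge label):
2-3 (9): add. Components now {1} {2,3} {4} {5}
1-2 (10): add. Components now {1,2,3} {4} {5}
3-5 (15): add. Components now {1,2,3,5} {4}
1-4 (16): add. Components now {1,2,3,4,5}
The 2nd edge added is 1-2.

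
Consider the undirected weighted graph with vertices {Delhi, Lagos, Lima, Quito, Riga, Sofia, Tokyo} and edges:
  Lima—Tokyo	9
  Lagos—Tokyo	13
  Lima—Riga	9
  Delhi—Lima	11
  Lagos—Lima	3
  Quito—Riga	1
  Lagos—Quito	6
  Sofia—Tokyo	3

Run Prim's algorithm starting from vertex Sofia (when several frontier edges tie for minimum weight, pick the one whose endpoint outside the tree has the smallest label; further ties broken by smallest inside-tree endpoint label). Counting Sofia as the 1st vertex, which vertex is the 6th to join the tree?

Riga

Prim's algorithm from Sofia:
Step 1: frontier [Sofia—Tokyo 3] → take Sofia—Tokyo (3); add Tokyo.
Step 2: frontier [Lima—Tokyo 9, Lagos—Tokyo 13] → take Lima—Tokyo (9); add Lima.
Step 3: frontier [Lagos—Lima 3, Lima—Riga 9, Delhi—Lima 11, Lagos—Tokyo 13] → take Lagos—Lima (3); add Lagos.
Step 4: frontier [Lagos—Quito 6, Lima—Riga 9, Delhi—Lima 11] → take Lagos—Quito (6); add Quito.
Step 5: frontier [Lima—Riga 9, Delhi—Lima 11, Quito—Riga 1] → take Quito—Riga (1); add Riga.
Step 6: frontier [Delhi—Lima 11] → take Delhi—Lima (11); add Delhi.
Vertex order: Sofia, Tokyo, Lima, Lagos, Quito, Riga, Delhi. The 6th vertex is Riga.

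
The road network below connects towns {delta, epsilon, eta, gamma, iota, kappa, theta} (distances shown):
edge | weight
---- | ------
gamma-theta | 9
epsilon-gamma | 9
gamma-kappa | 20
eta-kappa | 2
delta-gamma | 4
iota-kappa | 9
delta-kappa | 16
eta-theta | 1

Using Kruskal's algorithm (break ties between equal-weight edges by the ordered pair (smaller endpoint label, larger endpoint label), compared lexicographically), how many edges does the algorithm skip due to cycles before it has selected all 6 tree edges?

Sort edges by weight, then run Kruskal:
eta-theta (1): add. Components now {iota} {epsilon} {delta} {eta,theta} {kappa} {gamma}
eta-kappa (2): add. Components now {iota} {epsilon} {delta} {eta,kappa,theta} {gamma}
delta-gamma (4): add. Components now {iota} {epsilon} {delta,gamma} {eta,kappa,theta}
epsilon-gamma (9): add. Components now {iota} {delta,epsilon,gamma} {eta,kappa,theta}
gamma-theta (9): add. Components now {iota} {delta,epsilon,eta,gamma,kappa,theta}
iota-kappa (9): add. Components now {delta,epsilon,eta,gamma,iota,kappa,theta}
Edges rejected before the tree was complete: 0.

0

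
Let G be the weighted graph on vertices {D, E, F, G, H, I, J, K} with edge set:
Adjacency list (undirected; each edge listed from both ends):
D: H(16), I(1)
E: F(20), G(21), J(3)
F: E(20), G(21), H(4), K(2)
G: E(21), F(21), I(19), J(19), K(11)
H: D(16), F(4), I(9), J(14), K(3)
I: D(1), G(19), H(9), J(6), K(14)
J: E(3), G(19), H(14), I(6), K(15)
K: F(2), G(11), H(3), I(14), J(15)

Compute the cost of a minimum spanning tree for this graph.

35

Prim's algorithm from D:
Step 1: cheapest edge leaving the tree is D I (1); add I.
Step 2: cheapest edge leaving the tree is I J (6); add J.
Step 3: cheapest edge leaving the tree is E J (3); add E.
Step 4: cheapest edge leaving the tree is H I (9); add H.
Step 5: cheapest edge leaving the tree is H K (3); add K.
Step 6: cheapest edge leaving the tree is F K (2); add F.
Step 7: cheapest edge leaving the tree is G K (11); add G.
MST edges: D I, I J, E J, H I, H K, F K, G K; total weight 1+6+3+9+3+2+11 = 35.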